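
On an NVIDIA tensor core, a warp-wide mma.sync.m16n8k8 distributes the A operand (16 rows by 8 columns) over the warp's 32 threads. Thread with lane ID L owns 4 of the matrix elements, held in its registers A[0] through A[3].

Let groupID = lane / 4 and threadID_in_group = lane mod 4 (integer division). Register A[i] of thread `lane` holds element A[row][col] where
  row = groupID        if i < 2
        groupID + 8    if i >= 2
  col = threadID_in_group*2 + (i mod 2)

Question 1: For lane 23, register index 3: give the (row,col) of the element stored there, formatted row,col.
13,7

L=23->g=23>>2=5, t=23&3=3
[3]->row 5+8=13  col 3·2+1=7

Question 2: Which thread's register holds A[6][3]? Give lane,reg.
25,1

r: 6->gid=6,r8=0  c: 3->tid=1,i&1=1
L=6*4+1=25  i=0*2+1=1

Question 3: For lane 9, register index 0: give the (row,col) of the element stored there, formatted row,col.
L=9→G=9>>2=2, T=9&3=1
[0]→row 2+0=2  col 1·2+0=2

2,2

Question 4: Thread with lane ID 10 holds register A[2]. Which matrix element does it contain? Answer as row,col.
10,4

lane 10: gr=2 (10/4), th=2 (10%4)
i=2: r=2+8=10, c=2*2+0=4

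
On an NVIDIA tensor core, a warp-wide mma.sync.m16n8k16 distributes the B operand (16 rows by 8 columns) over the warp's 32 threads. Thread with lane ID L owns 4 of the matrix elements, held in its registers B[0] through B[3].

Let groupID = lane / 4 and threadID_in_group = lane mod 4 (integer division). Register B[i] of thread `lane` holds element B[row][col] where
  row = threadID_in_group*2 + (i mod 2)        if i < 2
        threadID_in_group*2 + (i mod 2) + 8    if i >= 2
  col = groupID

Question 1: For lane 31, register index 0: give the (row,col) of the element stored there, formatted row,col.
6,7

31: grp=7,tig=3
[0] (3*2+0+0,7) = (6,7)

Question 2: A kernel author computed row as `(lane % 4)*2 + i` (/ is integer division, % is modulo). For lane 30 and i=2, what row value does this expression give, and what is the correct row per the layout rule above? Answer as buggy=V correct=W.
`(lane % 4)*2 + i`[30,2]⇒6
L=30⇒gr=30>>2=7, th=30&3=2
[2]⇒row 2·2+0+8=12  col gr=7
row: 6 vs 12

buggy=6 correct=12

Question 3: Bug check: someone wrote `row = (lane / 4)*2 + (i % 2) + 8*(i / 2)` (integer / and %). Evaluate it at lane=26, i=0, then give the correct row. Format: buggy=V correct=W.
buggy=12 correct=4

`(lane / 4)*2 + (i % 2) + 8*(i / 2)`[26,0]⇒12
lane 26⇒26/4=6, 26 mod 4=2
i=0  r:2·2+0+0⇒4  c:6
row: 12 vs 4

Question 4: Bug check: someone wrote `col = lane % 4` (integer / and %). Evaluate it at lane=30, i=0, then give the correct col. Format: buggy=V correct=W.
`lane % 4`[30,0]=>2
lane 30=>30/4=7, 30 mod 4=2
i=0  r:2·2+0+0=>4  c:7
col: 2 vs 7

buggy=2 correct=7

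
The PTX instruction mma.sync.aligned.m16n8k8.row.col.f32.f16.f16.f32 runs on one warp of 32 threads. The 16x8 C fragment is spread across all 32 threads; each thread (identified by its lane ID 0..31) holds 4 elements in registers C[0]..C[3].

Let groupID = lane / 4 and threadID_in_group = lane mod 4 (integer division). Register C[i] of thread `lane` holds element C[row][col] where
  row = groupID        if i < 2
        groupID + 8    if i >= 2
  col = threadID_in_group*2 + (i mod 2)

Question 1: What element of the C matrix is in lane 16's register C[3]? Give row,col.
lane 16: g=4 (16/4), t=0 (16%4)
i=3: r=4+8=12, c=0*2+1=1

12,1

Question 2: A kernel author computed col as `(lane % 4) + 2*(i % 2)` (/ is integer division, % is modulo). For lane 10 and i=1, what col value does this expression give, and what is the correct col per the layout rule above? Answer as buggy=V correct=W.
buggy=4 correct=5

`(lane % 4) + 2*(i % 2)`[10,1]=>4
lane 10: grp=2 (10/4), tig=2 (10%4)
i=1: r=2+0=2, c=2*2+1=5
col: 4 vs 5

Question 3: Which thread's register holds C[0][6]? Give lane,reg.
r=0⇒gr=0,Rb=0  c=6⇒th=3,odd=0
L=0*4+3=3  i=0*2+0=0

3,0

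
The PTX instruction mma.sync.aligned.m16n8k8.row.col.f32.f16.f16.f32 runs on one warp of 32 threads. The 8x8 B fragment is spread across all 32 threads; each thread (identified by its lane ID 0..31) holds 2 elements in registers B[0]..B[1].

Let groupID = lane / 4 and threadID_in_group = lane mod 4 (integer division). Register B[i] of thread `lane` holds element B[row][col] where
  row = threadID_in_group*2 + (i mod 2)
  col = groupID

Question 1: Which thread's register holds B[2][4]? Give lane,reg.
17,0

c=4->g=4  r=2->t=1,b0=0
L=4*4+1=17  i=0=0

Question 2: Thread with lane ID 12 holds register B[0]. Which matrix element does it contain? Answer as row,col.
0,3

lane 12: grp=3 (12/4), tig=0 (12%4)
i=0: r=0*2+0=0, c=grp=3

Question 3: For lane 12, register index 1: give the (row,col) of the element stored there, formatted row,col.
lane 12: gid=3 (12/4), tid=0 (12%4)
i=1: r=0*2+1=1, c=gid=3

1,3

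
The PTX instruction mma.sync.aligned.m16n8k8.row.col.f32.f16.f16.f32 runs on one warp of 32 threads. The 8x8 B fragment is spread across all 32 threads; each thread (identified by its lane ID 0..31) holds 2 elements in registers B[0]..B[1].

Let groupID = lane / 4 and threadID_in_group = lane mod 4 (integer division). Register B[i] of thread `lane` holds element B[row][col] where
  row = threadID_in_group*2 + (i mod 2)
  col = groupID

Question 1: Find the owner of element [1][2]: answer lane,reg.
c:2=>grp=2  r:1=>tig=0,lo=1
L=2*4+0=8  i=1=1

8,1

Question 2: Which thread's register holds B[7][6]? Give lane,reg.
c=6→G=6  r=7→T=3,p=1
L=6*4+3=27  i=1=1

27,1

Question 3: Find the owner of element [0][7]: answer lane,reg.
28,0

c:7=>grp=7  r:0=>tig=0,lo=0
L=7*4+0=28  i=0=0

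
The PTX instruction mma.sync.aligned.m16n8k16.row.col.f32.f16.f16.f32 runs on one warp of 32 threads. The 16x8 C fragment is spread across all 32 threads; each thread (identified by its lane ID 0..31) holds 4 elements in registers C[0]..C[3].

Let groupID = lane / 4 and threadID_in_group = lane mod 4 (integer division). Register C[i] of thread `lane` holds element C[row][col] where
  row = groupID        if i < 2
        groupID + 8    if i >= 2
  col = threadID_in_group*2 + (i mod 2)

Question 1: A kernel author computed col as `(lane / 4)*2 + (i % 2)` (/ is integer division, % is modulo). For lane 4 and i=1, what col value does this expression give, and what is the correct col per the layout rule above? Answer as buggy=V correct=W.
buggy=3 correct=1

`(lane / 4)*2 + (i % 2)`[4,1]=>3
lane 4=>4/4=1, 4 mod 4=0
i=1  r:1+0=>1  c:2·0+1=>1
col: 3 vs 1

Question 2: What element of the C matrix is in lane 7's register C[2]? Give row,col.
lane 7=>7/4=1, 7 mod 4=3
i=2  r:1+8=>9  c:2·3+0=>6

9,6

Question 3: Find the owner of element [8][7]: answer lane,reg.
3,3

r=8→G=0,rhi=1  c=7→T=3,p=1
L=0*4+3=3  i=1*2+1=3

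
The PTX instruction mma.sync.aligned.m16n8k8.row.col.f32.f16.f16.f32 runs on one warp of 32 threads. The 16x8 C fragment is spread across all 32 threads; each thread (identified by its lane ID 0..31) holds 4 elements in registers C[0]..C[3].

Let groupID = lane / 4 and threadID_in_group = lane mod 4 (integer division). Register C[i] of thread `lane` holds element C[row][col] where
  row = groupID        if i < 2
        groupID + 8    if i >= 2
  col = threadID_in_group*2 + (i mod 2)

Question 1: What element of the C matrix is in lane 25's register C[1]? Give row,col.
lane 25: g=6 (25/4), t=1 (25%4)
i=1: r=6+0=6, c=1*2+1=3

6,3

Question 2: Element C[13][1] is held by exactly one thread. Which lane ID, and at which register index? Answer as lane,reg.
r: 13->gid=5,r8=1  c: 1->tid=0,i&1=1
L=5*4+0=20  i=1*2+1=3

20,3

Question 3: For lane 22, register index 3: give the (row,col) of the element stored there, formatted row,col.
L=22→G=22>>2=5, T=22&3=2
[3]→row 5+8=13  col 2·2+1=5

13,5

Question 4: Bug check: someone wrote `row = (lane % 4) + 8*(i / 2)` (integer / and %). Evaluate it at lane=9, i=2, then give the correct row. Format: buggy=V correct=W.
buggy=9 correct=10

`(lane % 4) + 8*(i / 2)`[9,2]=>9
lane 9: grp=2 (9/4), tig=1 (9%4)
i=2: r=2+8=10, c=1*2+0=2
row: 9 vs 10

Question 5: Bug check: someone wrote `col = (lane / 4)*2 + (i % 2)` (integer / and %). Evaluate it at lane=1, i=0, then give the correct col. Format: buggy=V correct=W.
buggy=0 correct=2

`(lane / 4)*2 + (i % 2)`[1,0]=>0
lane 1=>1/4=0, 1 mod 4=1
i=0  r:0+0=>0  c:2·1+0=>2
col: 0 vs 2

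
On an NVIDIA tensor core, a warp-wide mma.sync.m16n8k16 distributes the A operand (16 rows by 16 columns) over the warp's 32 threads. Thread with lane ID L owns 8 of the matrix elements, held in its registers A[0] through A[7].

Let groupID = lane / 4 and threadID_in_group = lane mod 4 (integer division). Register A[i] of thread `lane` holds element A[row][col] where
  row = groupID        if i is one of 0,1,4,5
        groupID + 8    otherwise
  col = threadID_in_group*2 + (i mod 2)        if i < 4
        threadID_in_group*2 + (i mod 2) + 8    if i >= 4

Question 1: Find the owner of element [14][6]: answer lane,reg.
27,2

r: 14->gid=6,r8=1  c: 6->c8=0,tid=3,i&1=0
L=6*4+3=27  i=0*4+1*2+0=2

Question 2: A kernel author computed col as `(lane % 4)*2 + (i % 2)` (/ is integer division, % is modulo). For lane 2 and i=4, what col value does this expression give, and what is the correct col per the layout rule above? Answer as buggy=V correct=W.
buggy=4 correct=12

`(lane % 4)*2 + (i % 2)`[2,4]=>4
L=2=>grp=2>>2=0, tig=2&3=2
[4]=>row 0+0=0  col 2·2+0+8=12
col: 4 vs 12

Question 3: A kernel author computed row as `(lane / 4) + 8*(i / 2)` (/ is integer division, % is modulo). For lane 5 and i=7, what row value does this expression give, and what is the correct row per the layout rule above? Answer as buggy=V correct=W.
buggy=25 correct=9

`(lane / 4) + 8*(i / 2)`[5,7]->25
5: gid=1,tid=1
[7] (1+8,1*2+1+8) = (9,11)
row: 25 vs 9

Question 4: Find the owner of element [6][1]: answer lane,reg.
24,1

r:6=>grp=6,rB=0  c:1=>cB=0,tig=0,lo=1
L=6*4+0=24  i=0*4+0*2+1=1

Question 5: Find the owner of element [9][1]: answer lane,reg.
r=9→G=1,rhi=1  c=1→chi=0,T=0,p=1
L=1*4+0=4  i=0*4+1*2+1=3

4,3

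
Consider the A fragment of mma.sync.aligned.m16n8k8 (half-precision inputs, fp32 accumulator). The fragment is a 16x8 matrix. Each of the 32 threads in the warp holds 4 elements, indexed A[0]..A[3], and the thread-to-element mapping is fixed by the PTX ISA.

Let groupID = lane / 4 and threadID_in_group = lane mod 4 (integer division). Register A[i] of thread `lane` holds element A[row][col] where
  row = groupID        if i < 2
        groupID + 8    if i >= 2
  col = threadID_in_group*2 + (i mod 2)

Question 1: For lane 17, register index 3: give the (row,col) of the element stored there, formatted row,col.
lane 17⇒17/4=4, 17 mod 4=1
i=3  r:4+8⇒12  c:2·1+1⇒3

12,3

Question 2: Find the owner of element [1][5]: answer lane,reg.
6,1

r=1→G=1,rhi=0  c=5→T=2,p=1
L=1*4+2=6  i=0*2+1=1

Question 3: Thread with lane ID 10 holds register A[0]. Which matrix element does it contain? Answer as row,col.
2,4

lane 10: g=2 (10/4), t=2 (10%4)
i=0: r=2+0=2, c=2*2+0=4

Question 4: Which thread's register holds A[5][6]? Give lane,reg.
r: 5->gid=5,r8=0  c: 6->tid=3,i&1=0
L=5*4+3=23  i=0*2+0=0

23,0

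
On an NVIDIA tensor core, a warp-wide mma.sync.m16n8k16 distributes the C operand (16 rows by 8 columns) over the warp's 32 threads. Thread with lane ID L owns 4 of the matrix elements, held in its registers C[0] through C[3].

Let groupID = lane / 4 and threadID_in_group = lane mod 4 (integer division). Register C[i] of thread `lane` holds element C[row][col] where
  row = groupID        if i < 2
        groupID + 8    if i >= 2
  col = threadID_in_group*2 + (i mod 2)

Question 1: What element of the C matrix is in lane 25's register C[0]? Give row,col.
25: gid=6,tid=1
[0] (6+0,1*2+0) = (6,2)

6,2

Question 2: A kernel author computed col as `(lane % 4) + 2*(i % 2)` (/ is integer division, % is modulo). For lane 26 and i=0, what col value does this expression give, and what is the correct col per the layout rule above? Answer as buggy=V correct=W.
buggy=2 correct=4

`(lane % 4) + 2*(i % 2)`[26,0]->2
lane 26: g=6 (26/4), t=2 (26%4)
i=0: r=6+0=6, c=2*2+0=4
col: 2 vs 4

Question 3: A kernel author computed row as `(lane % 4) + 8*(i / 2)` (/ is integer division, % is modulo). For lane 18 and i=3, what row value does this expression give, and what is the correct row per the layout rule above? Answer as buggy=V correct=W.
`(lane % 4) + 8*(i / 2)`[18,3]->10
lane 18->18/4=4, 18 mod 4=2
i=3  r:4+8->12  c:2·2+1->5
row: 10 vs 12

buggy=10 correct=12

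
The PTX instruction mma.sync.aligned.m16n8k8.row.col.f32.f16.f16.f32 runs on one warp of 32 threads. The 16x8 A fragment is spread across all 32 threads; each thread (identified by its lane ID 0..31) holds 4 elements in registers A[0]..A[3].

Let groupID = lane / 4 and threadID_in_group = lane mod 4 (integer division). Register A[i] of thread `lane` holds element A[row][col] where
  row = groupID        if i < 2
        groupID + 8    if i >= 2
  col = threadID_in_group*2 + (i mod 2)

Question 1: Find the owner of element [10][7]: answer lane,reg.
r=10⇒gr=2,Rb=1  c=7⇒th=3,odd=1
L=2*4+3=11  i=1*2+1=3

11,3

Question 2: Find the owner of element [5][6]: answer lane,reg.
r=5⇒gr=5,Rb=0  c=6⇒th=3,odd=0
L=5*4+3=23  i=0*2+0=0

23,0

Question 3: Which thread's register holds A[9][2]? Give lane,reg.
r:9=>grp=1,rB=1  c:2=>tig=1,lo=0
L=1*4+1=5  i=1*2+0=2

5,2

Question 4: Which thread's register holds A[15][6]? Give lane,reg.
31,2

r=15→G=7,rhi=1  c=6→T=3,p=0
L=7*4+3=31  i=1*2+0=2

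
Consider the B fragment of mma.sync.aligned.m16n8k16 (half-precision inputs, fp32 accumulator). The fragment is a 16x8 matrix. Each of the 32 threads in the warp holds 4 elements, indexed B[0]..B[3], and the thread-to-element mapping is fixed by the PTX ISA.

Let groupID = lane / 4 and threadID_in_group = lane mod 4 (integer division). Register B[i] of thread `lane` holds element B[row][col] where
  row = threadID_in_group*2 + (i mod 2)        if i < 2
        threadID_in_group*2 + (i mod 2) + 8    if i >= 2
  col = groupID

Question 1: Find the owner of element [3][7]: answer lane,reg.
29,1

c:7=>grp=7  r:3=>rB=0,tig=1,lo=1
L=7*4+1=29  i=0*2+1=1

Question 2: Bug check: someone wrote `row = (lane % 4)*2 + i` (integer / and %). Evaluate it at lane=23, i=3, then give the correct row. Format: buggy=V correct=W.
`(lane % 4)*2 + i`[23,3]→9
23: G=5,T=3
[3] (3*2+1+8,5) = (15,5)
row: 9 vs 15

buggy=9 correct=15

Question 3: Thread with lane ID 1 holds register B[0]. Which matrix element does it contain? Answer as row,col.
L=1⇒gr=1>>2=0, th=1&3=1
[0]⇒row 1·2+0+0=2  col gr=0

2,0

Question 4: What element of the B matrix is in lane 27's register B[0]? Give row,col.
6,6

27: g=6,t=3
[0] (3*2+0+0,6) = (6,6)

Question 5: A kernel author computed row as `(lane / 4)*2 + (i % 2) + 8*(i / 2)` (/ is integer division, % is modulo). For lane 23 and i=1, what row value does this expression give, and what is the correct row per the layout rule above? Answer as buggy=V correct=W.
`(lane / 4)*2 + (i % 2) + 8*(i / 2)`[23,1]→11
23: G=5,T=3
[1] (3*2+1+0,5) = (7,5)
row: 11 vs 7

buggy=11 correct=7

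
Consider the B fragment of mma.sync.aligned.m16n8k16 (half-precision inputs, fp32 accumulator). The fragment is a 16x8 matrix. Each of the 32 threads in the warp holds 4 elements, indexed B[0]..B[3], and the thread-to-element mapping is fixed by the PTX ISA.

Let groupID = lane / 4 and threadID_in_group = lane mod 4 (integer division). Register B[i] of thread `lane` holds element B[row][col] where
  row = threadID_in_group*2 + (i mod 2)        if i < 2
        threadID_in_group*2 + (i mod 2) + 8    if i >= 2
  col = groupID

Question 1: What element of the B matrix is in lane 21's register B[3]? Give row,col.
11,5

lane 21: gid=5 (21/4), tid=1 (21%4)
i=3: r=1*2+1+8=11, c=gid=5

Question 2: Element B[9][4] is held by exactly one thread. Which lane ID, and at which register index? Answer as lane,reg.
16,3

c: 4->gid=4  r: 9->r8=1,tid=0,i&1=1
L=4*4+0=16  i=1*2+1=3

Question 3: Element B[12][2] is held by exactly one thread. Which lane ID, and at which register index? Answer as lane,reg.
c=2→G=2  r=12→rhi=1,T=2,p=0
L=2*4+2=10  i=1*2+0=2

10,2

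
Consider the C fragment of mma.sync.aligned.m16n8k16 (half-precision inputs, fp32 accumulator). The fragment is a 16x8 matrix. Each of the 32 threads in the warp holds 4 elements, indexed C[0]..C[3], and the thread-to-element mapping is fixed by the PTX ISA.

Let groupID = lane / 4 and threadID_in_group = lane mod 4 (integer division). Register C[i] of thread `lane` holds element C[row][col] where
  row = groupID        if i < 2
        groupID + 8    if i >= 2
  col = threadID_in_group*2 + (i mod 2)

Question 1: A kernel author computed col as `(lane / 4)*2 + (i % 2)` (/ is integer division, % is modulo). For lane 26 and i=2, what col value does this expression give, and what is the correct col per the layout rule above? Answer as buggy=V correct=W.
buggy=12 correct=4

`(lane / 4)*2 + (i % 2)`[26,2]->12
L=26->gid=26>>2=6, tid=26&3=2
[2]->row 6+8=14  col 2·2+0=4
col: 12 vs 4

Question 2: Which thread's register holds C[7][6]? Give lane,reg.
31,0

r=7->g=7,rb=0  c=6->t=3,b0=0
L=7*4+3=31  i=0*2+0=0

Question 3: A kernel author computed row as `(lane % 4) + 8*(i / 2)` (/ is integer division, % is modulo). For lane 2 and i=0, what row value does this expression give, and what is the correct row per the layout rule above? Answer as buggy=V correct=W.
buggy=2 correct=0

`(lane % 4) + 8*(i / 2)`[2,0]=>2
2: grp=0,tig=2
[0] (0+0,2*2+0) = (0,4)
row: 2 vs 0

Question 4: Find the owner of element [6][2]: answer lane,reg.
25,0

r: 6->gid=6,r8=0  c: 2->tid=1,i&1=0
L=6*4+1=25  i=0*2+0=0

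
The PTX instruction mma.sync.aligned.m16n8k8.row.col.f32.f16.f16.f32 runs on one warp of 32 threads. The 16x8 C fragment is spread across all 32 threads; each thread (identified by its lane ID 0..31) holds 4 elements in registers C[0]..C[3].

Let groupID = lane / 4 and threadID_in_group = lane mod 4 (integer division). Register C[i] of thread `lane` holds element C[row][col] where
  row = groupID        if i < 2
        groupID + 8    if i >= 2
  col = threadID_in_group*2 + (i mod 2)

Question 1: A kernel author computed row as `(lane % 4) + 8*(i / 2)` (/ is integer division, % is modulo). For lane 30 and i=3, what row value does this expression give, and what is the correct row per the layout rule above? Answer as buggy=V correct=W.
`(lane % 4) + 8*(i / 2)`[30,3]→10
L=30→G=30>>2=7, T=30&3=2
[3]→row 7+8=15  col 2·2+1=5
row: 10 vs 15

buggy=10 correct=15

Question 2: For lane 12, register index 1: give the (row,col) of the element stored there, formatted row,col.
3,1

L=12⇒gr=12>>2=3, th=12&3=0
[1]⇒row 3+0=3  col 0·2+1=1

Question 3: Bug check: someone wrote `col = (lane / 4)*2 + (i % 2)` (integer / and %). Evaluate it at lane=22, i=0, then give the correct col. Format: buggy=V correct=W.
buggy=10 correct=4

`(lane / 4)*2 + (i % 2)`[22,0]->10
lane 22: g=5 (22/4), t=2 (22%4)
i=0: r=5+0=5, c=2*2+0=4
col: 10 vs 4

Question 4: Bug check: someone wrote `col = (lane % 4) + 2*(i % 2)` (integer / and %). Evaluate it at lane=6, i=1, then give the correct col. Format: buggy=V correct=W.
`(lane % 4) + 2*(i % 2)`[6,1]->4
6: gid=1,tid=2
[1] (1+0,2*2+1) = (1,5)
col: 4 vs 5

buggy=4 correct=5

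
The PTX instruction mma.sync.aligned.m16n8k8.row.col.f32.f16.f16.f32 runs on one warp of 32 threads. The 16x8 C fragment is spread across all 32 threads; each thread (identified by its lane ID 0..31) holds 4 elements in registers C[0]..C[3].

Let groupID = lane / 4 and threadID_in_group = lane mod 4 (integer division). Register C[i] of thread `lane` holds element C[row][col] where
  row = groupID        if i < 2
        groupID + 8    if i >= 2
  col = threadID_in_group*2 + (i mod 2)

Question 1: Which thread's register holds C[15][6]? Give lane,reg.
31,2

r=15→G=7,rhi=1  c=6→T=3,p=0
L=7*4+3=31  i=1*2+0=2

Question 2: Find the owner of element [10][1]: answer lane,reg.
8,3

r: 10->gid=2,r8=1  c: 1->tid=0,i&1=1
L=2*4+0=8  i=1*2+1=3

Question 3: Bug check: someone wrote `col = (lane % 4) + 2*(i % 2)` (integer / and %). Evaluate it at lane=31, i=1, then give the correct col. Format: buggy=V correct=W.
buggy=5 correct=7

`(lane % 4) + 2*(i % 2)`[31,1]→5
L=31→G=31>>2=7, T=31&3=3
[1]→row 7+0=7  col 3·2+1=7
col: 5 vs 7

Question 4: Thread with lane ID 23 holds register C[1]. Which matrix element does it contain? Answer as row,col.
23: gid=5,tid=3
[1] (5+0,3*2+1) = (5,7)

5,7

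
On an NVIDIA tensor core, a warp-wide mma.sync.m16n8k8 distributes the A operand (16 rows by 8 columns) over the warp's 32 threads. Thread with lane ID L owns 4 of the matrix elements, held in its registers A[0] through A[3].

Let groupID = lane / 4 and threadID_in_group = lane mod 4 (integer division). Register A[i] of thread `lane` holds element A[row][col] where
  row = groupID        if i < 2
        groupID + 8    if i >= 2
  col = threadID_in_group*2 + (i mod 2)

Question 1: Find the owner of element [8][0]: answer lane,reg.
r=8⇒gr=0,Rb=1  c=0⇒th=0,odd=0
L=0*4+0=0  i=1*2+0=2

0,2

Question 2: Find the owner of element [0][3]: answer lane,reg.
r=0⇒gr=0,Rb=0  c=3⇒th=1,odd=1
L=0*4+1=1  i=0*2+1=1

1,1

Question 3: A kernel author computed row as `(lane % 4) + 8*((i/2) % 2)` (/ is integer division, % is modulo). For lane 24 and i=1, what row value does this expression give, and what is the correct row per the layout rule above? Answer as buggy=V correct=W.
`(lane % 4) + 8*((i/2) % 2)`[24,1]->0
24: g=6,t=0
[1] (6+0,0*2+1) = (6,1)
row: 0 vs 6

buggy=0 correct=6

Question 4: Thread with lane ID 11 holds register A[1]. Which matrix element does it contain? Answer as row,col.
11: G=2,T=3
[1] (2+0,3*2+1) = (2,7)

2,7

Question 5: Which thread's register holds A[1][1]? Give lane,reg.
4,1

r=1->g=1,rb=0  c=1->t=0,b0=1
L=1*4+0=4  i=0*2+1=1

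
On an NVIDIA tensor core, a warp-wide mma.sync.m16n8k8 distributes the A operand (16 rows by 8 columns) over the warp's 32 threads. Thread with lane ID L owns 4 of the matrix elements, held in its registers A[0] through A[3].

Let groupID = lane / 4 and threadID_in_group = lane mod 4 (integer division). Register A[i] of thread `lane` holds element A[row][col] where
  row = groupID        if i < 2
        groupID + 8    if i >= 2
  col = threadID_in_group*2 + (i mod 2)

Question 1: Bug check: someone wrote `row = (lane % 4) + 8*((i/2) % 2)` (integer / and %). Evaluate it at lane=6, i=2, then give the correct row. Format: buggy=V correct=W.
`(lane % 4) + 8*((i/2) % 2)`[6,2]=>10
lane 6: grp=1 (6/4), tig=2 (6%4)
i=2: r=1+8=9, c=2*2+0=4
row: 10 vs 9

buggy=10 correct=9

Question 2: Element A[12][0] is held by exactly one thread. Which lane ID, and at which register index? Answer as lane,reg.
16,2

r:12=>grp=4,rB=1  c:0=>tig=0,lo=0
L=4*4+0=16  i=1*2+0=2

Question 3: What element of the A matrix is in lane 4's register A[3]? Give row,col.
4: gr=1,th=0
[3] (1+8,0*2+1) = (9,1)

9,1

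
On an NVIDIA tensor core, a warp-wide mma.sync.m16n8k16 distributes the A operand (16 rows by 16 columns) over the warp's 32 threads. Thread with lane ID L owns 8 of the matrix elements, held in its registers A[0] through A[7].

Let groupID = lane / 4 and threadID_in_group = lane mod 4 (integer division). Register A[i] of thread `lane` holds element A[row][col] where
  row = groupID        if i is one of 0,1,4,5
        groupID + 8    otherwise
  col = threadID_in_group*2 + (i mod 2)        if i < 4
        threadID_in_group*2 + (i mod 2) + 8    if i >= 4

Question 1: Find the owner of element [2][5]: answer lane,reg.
10,1

r=2⇒gr=2,Rb=0  c=5⇒Cb=0,th=2,odd=1
L=2*4+2=10  i=0*4+0*2+1=1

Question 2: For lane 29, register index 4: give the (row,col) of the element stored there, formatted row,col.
lane 29: grp=7 (29/4), tig=1 (29%4)
i=4: r=7+0=7, c=1*2+0+8=10

7,10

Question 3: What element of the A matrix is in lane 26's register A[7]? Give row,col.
14,13

lane 26: grp=6 (26/4), tig=2 (26%4)
i=7: r=6+8=14, c=2*2+1+8=13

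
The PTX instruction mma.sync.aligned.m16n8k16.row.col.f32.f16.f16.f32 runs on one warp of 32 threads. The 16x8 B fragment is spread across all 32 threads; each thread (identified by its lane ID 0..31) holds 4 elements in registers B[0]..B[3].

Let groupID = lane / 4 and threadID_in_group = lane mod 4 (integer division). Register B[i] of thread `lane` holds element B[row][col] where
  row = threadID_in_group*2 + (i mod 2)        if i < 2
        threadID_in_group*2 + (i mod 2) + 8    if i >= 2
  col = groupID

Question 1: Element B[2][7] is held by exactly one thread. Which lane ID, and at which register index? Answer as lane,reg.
c=7→G=7  r=2→rhi=0,T=1,p=0
L=7*4+1=29  i=0*2+0=0

29,0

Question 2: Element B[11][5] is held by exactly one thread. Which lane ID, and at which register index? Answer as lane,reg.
c:5=>grp=5  r:11=>rB=1,tig=1,lo=1
L=5*4+1=21  i=1*2+1=3

21,3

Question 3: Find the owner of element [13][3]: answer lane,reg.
c: 3->gid=3  r: 13->r8=1,tid=2,i&1=1
L=3*4+2=14  i=1*2+1=3

14,3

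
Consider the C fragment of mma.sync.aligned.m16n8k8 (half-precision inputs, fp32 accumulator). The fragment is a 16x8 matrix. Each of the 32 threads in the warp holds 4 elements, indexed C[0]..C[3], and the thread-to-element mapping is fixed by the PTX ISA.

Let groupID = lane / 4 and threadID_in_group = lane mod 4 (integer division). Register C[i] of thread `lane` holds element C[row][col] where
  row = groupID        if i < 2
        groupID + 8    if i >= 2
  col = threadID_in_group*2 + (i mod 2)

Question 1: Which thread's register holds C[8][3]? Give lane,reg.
1,3

r: 8->gid=0,r8=1  c: 3->tid=1,i&1=1
L=0*4+1=1  i=1*2+1=3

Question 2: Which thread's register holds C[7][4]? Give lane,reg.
30,0

r=7⇒gr=7,Rb=0  c=4⇒th=2,odd=0
L=7*4+2=30  i=0*2+0=0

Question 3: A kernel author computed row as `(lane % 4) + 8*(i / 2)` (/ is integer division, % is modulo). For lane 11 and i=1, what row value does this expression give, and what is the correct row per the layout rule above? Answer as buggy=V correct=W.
buggy=3 correct=2

`(lane % 4) + 8*(i / 2)`[11,1]⇒3
lane 11⇒11/4=2, 11 mod 4=3
i=1  r:2+0⇒2  c:2·3+1⇒7
row: 3 vs 2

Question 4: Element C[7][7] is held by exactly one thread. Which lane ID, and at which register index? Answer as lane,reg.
31,1

r=7⇒gr=7,Rb=0  c=7⇒th=3,odd=1
L=7*4+3=31  i=0*2+1=1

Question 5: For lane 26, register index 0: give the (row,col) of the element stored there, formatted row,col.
6,4

26: grp=6,tig=2
[0] (6+0,2*2+0) = (6,4)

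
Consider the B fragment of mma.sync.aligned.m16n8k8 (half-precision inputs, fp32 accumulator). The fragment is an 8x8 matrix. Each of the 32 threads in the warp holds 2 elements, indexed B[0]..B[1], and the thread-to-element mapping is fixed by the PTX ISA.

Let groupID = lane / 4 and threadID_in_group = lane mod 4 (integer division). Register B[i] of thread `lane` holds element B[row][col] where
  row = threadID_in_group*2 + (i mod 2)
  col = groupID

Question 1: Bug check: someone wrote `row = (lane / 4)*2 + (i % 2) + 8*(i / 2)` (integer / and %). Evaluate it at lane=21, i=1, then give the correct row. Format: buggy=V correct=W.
buggy=11 correct=3

`(lane / 4)*2 + (i % 2) + 8*(i / 2)`[21,1]⇒11
21: gr=5,th=1
[1] (1*2+1,5) = (3,5)
row: 11 vs 3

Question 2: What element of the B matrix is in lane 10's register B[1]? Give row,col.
L=10→G=10>>2=2, T=10&3=2
[1]→row 2·2+1=5  col G=2

5,2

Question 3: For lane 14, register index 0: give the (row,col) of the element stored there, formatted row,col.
14: grp=3,tig=2
[0] (2*2+0,3) = (4,3)

4,3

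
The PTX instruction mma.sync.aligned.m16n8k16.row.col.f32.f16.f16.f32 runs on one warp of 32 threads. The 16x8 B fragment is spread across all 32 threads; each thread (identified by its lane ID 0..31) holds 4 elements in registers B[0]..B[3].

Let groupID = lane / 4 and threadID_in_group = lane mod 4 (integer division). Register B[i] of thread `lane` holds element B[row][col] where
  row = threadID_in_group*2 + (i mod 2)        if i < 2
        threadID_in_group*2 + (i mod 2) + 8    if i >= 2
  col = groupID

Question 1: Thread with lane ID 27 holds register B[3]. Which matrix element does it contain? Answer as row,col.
15,6

lane 27->27/4=6, 27 mod 4=3
i=3  r:2·3+1+8->15  c:6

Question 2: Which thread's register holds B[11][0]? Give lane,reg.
1,3

c:0=>grp=0  r:11=>rB=1,tig=1,lo=1
L=0*4+1=1  i=1*2+1=3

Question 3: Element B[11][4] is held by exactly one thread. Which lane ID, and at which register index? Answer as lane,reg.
c=4->g=4  r=11->rb=1,t=1,b0=1
L=4*4+1=17  i=1*2+1=3

17,3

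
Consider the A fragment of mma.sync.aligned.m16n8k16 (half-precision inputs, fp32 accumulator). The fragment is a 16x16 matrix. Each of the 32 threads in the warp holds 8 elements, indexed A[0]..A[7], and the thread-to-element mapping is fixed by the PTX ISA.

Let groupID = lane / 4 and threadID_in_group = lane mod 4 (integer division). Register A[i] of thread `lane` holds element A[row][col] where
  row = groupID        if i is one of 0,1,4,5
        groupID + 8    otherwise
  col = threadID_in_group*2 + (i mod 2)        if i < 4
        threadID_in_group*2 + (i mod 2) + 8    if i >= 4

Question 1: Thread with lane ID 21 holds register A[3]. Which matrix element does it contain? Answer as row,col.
21: G=5,T=1
[3] (5+8,1*2+1+0) = (13,3)

13,3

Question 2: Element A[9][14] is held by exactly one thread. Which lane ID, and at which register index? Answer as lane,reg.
r=9⇒gr=1,Rb=1  c=14⇒Cb=1,th=3,odd=0
L=1*4+3=7  i=1*4+1*2+0=6

7,6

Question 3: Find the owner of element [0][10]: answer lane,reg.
1,4

r=0⇒gr=0,Rb=0  c=10⇒Cb=1,th=1,odd=0
L=0*4+1=1  i=1*4+0*2+0=4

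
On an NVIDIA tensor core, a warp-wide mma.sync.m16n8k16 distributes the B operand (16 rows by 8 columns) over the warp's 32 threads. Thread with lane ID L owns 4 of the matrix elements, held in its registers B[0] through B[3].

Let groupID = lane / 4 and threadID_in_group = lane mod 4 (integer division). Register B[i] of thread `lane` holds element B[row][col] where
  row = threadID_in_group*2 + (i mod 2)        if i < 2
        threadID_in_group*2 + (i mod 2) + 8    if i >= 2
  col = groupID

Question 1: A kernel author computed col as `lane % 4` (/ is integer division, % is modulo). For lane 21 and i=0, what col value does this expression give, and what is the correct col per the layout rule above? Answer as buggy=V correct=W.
`lane % 4`[21,0]⇒1
L=21⇒gr=21>>2=5, th=21&3=1
[0]⇒row 1·2+0+0=2  col gr=5
col: 1 vs 5

buggy=1 correct=5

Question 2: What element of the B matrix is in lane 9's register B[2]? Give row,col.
lane 9=>9/4=2, 9 mod 4=1
i=2  r:2·1+0+8=>10  c:2

10,2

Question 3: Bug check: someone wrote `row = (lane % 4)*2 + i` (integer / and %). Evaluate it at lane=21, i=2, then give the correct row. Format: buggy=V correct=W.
`(lane % 4)*2 + i`[21,2]->4
lane 21: gid=5 (21/4), tid=1 (21%4)
i=2: r=1*2+0+8=10, c=gid=5
row: 4 vs 10

buggy=4 correct=10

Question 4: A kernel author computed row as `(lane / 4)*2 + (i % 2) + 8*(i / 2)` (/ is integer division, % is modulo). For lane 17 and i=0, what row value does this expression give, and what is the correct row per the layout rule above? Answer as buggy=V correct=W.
buggy=8 correct=2

`(lane / 4)*2 + (i % 2) + 8*(i / 2)`[17,0]→8
lane 17: G=4 (17/4), T=1 (17%4)
i=0: r=1*2+0+0=2, c=G=4
row: 8 vs 2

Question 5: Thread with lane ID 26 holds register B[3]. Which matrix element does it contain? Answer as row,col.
13,6

L=26->g=26>>2=6, t=26&3=2
[3]->row 2·2+1+8=13  col g=6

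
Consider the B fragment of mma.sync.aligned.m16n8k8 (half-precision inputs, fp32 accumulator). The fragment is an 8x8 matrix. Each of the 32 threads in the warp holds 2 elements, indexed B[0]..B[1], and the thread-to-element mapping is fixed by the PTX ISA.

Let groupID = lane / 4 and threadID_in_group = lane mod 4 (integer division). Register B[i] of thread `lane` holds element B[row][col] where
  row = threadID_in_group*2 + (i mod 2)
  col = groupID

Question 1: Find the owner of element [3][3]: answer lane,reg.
c=3->g=3  r=3->t=1,b0=1
L=3*4+1=13  i=1=1

13,1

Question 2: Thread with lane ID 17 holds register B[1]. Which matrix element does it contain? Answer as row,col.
3,4

lane 17: g=4 (17/4), t=1 (17%4)
i=1: r=1*2+1=3, c=g=4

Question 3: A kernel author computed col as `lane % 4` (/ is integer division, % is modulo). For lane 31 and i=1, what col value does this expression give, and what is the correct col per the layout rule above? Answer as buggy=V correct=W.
buggy=3 correct=7

`lane % 4`[31,1]->3
lane 31: g=7 (31/4), t=3 (31%4)
i=1: r=3*2+1=7, c=g=7
col: 3 vs 7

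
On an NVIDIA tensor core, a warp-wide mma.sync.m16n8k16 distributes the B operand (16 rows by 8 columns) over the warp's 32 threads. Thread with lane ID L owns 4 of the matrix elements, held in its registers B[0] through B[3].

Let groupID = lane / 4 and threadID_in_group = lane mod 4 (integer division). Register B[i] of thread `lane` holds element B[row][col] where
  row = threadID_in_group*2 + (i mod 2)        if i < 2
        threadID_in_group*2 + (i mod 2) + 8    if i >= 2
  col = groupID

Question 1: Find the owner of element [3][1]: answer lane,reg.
c=1->g=1  r=3->rb=0,t=1,b0=1
L=1*4+1=5  i=0*2+1=1

5,1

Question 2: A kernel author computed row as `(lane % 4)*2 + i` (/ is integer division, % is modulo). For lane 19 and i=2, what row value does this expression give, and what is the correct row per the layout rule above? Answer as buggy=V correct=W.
buggy=8 correct=14

`(lane % 4)*2 + i`[19,2]→8
lane 19: G=4 (19/4), T=3 (19%4)
i=2: r=3*2+0+8=14, c=G=4
row: 8 vs 14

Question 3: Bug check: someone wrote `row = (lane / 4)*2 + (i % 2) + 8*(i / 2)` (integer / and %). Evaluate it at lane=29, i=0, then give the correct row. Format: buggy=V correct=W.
`(lane / 4)*2 + (i % 2) + 8*(i / 2)`[29,0]->14
lane 29: gid=7 (29/4), tid=1 (29%4)
i=0: r=1*2+0+0=2, c=gid=7
row: 14 vs 2

buggy=14 correct=2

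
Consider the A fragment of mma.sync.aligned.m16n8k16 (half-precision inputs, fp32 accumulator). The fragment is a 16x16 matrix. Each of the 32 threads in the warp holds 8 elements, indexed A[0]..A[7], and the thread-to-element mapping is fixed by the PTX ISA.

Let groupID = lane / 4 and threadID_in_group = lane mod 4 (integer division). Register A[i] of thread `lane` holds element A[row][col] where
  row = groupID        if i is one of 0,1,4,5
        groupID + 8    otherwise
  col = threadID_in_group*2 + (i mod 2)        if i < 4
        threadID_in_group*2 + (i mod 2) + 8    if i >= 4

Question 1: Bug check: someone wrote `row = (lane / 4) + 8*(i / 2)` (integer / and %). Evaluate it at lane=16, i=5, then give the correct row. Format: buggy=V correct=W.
`(lane / 4) + 8*(i / 2)`[16,5]⇒20
lane 16⇒16/4=4, 16 mod 4=0
i=5  r:4+0⇒4  c:2·0+1+8⇒9
row: 20 vs 4

buggy=20 correct=4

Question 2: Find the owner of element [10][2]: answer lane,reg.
r=10⇒gr=2,Rb=1  c=2⇒Cb=0,th=1,odd=0
L=2*4+1=9  i=0*4+1*2+0=2

9,2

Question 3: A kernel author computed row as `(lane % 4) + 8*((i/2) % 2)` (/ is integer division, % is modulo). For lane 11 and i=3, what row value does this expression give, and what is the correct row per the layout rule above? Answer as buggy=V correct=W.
buggy=11 correct=10

`(lane % 4) + 8*((i/2) % 2)`[11,3]->11
lane 11: gid=2 (11/4), tid=3 (11%4)
i=3: r=2+8=10, c=3*2+1+0=7
row: 11 vs 10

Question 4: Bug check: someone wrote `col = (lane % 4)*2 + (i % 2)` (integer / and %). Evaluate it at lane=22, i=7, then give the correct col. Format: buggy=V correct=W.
`(lane % 4)*2 + (i % 2)`[22,7]=>5
lane 22: grp=5 (22/4), tig=2 (22%4)
i=7: r=5+8=13, c=2*2+1+8=13
col: 5 vs 13

buggy=5 correct=13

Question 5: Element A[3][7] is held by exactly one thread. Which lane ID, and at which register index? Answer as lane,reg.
r: 3->gid=3,r8=0  c: 7->c8=0,tid=3,i&1=1
L=3*4+3=15  i=0*4+0*2+1=1

15,1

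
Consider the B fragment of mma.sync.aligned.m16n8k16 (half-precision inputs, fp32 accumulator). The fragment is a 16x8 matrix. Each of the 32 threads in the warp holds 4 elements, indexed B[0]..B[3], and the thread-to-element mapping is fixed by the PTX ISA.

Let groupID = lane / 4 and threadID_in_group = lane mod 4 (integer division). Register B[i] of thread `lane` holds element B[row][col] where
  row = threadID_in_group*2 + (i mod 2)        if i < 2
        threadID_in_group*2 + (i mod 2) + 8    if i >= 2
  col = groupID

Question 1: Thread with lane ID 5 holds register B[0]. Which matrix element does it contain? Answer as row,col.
2,1

lane 5: g=1 (5/4), t=1 (5%4)
i=0: r=1*2+0+0=2, c=g=1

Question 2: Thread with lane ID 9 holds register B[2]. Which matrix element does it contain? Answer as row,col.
lane 9->9/4=2, 9 mod 4=1
i=2  r:2·1+0+8->10  c:2

10,2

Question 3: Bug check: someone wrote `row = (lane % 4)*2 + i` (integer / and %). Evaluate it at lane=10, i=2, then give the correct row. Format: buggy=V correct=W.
`(lane % 4)*2 + i`[10,2]->6
L=10->gid=10>>2=2, tid=10&3=2
[2]->row 2·2+0+8=12  col gid=2
row: 6 vs 12

buggy=6 correct=12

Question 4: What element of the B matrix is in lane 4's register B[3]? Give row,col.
9,1

4: grp=1,tig=0
[3] (0*2+1+8,1) = (9,1)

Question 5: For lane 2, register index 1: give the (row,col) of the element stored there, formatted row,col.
lane 2⇒2/4=0, 2 mod 4=2
i=1  r:2·2+1+0⇒5  c:0

5,0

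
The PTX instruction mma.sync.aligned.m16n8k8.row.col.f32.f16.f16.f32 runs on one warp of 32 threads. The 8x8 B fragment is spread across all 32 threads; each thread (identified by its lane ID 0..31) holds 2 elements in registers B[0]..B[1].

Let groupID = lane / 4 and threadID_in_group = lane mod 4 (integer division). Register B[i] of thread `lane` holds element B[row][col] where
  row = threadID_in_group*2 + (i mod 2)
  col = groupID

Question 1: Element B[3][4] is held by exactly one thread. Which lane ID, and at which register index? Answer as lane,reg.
c=4⇒gr=4  r=3⇒th=1,odd=1
L=4*4+1=17  i=1=1

17,1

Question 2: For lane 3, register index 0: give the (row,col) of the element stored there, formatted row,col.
L=3->gid=3>>2=0, tid=3&3=3
[0]->row 3·2+0=6  col gid=0

6,0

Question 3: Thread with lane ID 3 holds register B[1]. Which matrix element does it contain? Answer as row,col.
L=3=>grp=3>>2=0, tig=3&3=3
[1]=>row 3·2+1=7  col grp=0

7,0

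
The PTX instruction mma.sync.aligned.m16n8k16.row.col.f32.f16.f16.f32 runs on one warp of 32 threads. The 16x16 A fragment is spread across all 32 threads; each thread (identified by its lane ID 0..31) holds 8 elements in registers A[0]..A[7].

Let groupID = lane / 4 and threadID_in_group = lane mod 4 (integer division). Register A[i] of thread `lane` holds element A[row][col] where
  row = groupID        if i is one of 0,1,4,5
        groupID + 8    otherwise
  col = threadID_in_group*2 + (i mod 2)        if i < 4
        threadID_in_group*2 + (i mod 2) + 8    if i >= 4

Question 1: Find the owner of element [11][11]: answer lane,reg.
13,7

r=11->g=3,rb=1  c=11->cb=1,t=1,b0=1
L=3*4+1=13  i=1*4+1*2+1=7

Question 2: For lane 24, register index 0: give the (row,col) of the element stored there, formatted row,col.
L=24→G=24>>2=6, T=24&3=0
[0]→row 6+0=6  col 0·2+0+0=0

6,0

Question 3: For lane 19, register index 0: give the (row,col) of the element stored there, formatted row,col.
L=19⇒gr=19>>2=4, th=19&3=3
[0]⇒row 4+0=4  col 3·2+0+0=6

4,6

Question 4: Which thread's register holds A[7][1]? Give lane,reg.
r=7->g=7,rb=0  c=1->cb=0,t=0,b0=1
L=7*4+0=28  i=0*4+0*2+1=1

28,1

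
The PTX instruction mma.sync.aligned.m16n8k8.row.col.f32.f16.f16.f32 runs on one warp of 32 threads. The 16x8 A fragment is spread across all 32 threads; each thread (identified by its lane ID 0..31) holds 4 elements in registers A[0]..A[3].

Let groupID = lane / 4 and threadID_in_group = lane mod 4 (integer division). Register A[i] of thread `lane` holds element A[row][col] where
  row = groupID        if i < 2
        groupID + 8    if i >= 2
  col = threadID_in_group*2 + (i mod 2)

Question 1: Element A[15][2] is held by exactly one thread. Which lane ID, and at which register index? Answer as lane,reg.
r=15⇒gr=7,Rb=1  c=2⇒th=1,odd=0
L=7*4+1=29  i=1*2+0=2

29,2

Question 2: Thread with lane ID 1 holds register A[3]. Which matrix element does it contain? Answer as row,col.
lane 1: grp=0 (1/4), tig=1 (1%4)
i=3: r=0+8=8, c=1*2+1=3

8,3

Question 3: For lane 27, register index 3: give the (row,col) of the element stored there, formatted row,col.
lane 27: g=6 (27/4), t=3 (27%4)
i=3: r=6+8=14, c=3*2+1=7

14,7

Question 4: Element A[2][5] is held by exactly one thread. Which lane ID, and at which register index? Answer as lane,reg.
r:2=>grp=2,rB=0  c:5=>tig=2,lo=1
L=2*4+2=10  i=0*2+1=1

10,1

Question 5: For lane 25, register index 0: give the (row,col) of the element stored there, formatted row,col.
6,2

lane 25: grp=6 (25/4), tig=1 (25%4)
i=0: r=6+0=6, c=1*2+0=2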